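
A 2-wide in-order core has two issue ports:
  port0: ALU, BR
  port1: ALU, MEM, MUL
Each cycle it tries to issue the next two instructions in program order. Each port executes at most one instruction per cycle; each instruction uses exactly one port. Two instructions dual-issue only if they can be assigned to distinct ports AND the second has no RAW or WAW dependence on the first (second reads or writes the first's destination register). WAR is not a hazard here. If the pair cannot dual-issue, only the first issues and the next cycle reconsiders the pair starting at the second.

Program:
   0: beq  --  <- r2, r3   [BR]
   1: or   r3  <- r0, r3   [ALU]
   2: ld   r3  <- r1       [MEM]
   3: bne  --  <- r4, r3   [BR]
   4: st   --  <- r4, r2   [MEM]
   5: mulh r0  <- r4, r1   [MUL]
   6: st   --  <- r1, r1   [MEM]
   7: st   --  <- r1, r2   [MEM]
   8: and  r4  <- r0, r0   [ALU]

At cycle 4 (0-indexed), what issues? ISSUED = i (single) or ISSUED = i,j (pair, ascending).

ISSUED = 6

#0 head=0: beq/or i0/i1 pair
#1 head=2: ld i2 RAW r3
#2 head=3: bne/st i3/i4 pair
#3 head=5: mulh i5 no-port MUL/MEM
#4 head=6: st i6 no-port MEM/MEM
#5 head=7: st/and i7/i8 pair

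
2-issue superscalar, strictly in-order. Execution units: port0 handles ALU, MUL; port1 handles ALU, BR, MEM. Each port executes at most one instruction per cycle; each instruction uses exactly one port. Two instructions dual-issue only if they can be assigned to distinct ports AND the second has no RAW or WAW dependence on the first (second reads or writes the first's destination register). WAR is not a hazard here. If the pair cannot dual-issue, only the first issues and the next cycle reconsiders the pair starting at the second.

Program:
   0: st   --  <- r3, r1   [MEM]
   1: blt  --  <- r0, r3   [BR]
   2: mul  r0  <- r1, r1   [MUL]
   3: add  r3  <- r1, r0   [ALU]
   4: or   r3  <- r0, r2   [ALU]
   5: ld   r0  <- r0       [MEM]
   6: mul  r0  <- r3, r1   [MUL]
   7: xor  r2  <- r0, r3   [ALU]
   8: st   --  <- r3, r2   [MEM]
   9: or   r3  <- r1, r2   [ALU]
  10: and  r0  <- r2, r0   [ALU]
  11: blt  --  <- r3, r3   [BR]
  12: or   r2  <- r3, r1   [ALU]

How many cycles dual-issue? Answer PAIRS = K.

PAIRS = 4

c0: i0 st  no-port MEM/BR
c1: i1/i2 blt;mul  2-wide
c2: i3 add  WAW r3
c3: i4/i5 or;ld  2-wide
c4: i6 mul  RAW r0
c5: i7 xor  RAW r2
c6: i8/i9 st;or  2-wide
c7: i10/i11 and;blt  2-wide
c8: i12 or  tail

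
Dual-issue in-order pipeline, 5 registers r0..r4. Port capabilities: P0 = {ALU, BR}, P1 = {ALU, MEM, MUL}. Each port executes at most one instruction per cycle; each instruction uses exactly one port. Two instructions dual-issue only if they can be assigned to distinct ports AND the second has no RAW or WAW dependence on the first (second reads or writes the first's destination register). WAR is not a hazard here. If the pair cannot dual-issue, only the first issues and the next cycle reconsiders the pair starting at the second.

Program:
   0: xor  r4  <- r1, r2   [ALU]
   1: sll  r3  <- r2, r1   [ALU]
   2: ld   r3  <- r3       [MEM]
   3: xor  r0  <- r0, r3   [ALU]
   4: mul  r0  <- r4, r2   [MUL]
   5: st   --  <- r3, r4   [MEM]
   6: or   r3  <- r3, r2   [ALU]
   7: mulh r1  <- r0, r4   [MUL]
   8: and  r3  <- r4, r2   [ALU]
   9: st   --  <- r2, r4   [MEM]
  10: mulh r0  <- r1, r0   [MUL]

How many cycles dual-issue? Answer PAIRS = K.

c0: i0/i1 xor/sll  pair
c1: i2 ld  RAW r3
c2: i3 xor  WAW r0
c3: i4 mul  no-port MUL/MEM
c4: i5/i6 st/or  pair
c5: i7/i8 mulh/and  pair
c6: i9 st  no-port MEM/MUL
c7: i10 mulh  tail

PAIRS = 3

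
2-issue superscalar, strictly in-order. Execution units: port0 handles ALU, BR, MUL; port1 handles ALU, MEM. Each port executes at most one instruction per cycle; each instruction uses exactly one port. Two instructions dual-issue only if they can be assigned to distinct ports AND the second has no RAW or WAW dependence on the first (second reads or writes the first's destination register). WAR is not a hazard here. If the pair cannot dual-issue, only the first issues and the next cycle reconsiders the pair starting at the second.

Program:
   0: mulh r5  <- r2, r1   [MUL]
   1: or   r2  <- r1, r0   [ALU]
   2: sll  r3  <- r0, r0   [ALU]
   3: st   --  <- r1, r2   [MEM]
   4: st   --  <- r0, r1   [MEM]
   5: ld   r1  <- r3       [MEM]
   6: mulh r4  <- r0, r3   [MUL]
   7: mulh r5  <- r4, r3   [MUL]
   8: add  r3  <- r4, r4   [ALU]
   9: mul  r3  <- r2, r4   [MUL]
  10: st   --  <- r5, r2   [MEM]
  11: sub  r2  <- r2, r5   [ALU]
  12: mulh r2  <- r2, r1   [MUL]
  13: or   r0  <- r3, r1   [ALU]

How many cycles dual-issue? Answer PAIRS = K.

PAIRS = 6

0. mulh.MUL or.ALU @i0+i1  | 2-wide
1. sll.ALU st.MEM @i2+i3  | 2-wide
2. st.MEM @i4  | no-port MEM/MEM
3. ld.MEM mulh.MUL @i5+i6  | 2-wide
4. mulh.MUL add.ALU @i7+i8  | 2-wide
5. mul.MUL st.MEM @i9+i10  | 2-wide
6. sub.ALU @i11  | RAW+WAW r2
7. mulh.MUL or.ALU @i12+i13  | 2-wide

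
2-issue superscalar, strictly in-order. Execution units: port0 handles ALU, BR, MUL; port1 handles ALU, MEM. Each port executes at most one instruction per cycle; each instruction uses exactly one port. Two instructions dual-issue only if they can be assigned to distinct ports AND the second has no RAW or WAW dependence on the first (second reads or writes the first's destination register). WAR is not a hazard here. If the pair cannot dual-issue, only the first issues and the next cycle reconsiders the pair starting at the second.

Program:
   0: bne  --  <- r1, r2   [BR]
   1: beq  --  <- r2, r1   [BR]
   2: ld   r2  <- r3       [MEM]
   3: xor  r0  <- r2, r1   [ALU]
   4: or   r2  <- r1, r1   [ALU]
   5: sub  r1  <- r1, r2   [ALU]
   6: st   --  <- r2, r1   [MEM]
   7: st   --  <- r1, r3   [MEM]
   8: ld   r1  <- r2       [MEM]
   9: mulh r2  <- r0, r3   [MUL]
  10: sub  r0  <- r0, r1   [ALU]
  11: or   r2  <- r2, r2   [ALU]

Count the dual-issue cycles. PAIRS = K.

  cy0 -> i0 (bne.BR) no-port BR/BR
  cy1 -> i1+i2 (beq.BR+ld.MEM) dual
  cy2 -> i3+i4 (xor.ALU+or.ALU) dual
  cy3 -> i5 (sub.ALU) RAW r1
  cy4 -> i6 (st.MEM) no-port MEM/MEM
  cy5 -> i7 (st.MEM) no-port MEM/MEM
  cy6 -> i8+i9 (ld.MEM+mulh.MUL) dual
  cy7 -> i10+i11 (sub.ALU+or.ALU) dual

PAIRS = 4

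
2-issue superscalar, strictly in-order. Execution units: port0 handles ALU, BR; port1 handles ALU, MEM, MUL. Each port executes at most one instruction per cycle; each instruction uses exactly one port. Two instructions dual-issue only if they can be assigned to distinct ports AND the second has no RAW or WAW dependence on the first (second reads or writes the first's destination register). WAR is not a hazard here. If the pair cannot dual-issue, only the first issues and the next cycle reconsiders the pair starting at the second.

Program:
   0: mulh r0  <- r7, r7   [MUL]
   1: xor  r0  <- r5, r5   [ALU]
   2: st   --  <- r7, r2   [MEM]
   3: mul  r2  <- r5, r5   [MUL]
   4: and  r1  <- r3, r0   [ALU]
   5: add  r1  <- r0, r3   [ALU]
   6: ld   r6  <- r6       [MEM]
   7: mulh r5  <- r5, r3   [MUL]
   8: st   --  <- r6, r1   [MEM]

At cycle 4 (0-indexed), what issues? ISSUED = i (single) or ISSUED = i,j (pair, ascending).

ISSUED = 7

t=0 i0:mulh ; WAW r0
t=1 i1,i2:xor+st ; pair
t=2 i3,i4:mul+and ; pair
t=3 i5,i6:add+ld ; pair
t=4 i7:mulh ; no-port MUL/MEM
t=5 i8:st ; tail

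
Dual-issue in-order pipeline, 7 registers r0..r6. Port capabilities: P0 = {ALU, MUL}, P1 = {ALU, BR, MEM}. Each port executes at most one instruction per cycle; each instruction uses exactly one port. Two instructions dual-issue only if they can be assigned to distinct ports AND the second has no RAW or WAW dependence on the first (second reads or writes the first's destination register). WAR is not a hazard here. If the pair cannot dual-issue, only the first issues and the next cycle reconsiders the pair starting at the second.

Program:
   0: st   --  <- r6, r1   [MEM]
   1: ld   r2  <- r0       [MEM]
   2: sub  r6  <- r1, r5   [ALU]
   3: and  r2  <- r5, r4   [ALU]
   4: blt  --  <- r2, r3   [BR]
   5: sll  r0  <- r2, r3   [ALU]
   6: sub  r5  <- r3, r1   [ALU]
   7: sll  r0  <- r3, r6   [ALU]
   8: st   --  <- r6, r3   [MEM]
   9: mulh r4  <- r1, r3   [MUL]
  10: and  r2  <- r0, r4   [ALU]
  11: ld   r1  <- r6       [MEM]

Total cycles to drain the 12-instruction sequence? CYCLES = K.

#0 head=0: st.MEM i0 no-port MEM/MEM
#1 head=1: ld.MEM;sub.ALU i1+i2 dual
#2 head=3: and.ALU i3 RAW r2
#3 head=4: blt.BR;sll.ALU i4+i5 dual
#4 head=6: sub.ALU;sll.ALU i6+i7 dual
#5 head=8: st.MEM;mulh.MUL i8+i9 dual
#6 head=10: and.ALU;ld.MEM i10+i11 dual

CYCLES = 7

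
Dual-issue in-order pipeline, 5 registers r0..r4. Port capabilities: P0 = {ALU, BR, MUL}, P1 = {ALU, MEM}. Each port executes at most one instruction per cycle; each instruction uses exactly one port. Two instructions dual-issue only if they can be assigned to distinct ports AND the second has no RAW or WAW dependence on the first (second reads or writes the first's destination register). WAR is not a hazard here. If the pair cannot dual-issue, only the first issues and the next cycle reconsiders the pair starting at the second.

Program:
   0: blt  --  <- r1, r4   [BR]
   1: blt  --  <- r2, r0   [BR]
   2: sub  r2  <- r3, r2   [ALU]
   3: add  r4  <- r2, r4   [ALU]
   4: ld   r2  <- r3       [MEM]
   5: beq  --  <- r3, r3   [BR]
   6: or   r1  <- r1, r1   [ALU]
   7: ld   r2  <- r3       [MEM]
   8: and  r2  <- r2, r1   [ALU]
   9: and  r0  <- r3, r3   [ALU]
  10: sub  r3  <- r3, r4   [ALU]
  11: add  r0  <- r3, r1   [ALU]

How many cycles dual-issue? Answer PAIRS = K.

t=0 i0:blt ; no-port BR/BR
t=1 i1/i2:blt;sub ; pair
t=2 i3/i4:add;ld ; pair
t=3 i5/i6:beq;or ; pair
t=4 i7:ld ; RAW+WAW r2
t=5 i8/i9:and;and ; pair
t=6 i10:sub ; RAW r3
t=7 i11:add ; tail

PAIRS = 4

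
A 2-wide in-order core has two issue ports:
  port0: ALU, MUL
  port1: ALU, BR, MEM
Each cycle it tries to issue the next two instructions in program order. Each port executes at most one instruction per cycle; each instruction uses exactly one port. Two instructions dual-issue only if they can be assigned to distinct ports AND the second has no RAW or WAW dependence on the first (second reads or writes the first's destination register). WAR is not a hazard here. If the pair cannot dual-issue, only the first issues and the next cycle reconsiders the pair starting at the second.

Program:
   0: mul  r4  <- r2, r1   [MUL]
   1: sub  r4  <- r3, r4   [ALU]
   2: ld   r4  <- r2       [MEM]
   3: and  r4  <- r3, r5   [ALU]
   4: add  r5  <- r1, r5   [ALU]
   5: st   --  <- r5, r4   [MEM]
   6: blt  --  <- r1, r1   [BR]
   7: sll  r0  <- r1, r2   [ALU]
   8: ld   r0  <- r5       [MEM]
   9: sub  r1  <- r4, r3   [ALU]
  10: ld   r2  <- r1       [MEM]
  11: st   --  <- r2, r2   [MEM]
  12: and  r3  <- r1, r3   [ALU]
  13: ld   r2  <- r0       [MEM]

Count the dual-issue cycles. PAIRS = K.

PAIRS = 4

#0 head=0: mul.MUL i0 RAW+WAW r4
#1 head=1: sub.ALU i1 WAW r4
#2 head=2: ld.MEM i2 WAW r4
#3 head=3: and.ALU+add.ALU i3&i4 dual
#4 head=5: st.MEM i5 no-port MEM/BR
#5 head=6: blt.BR+sll.ALU i6&i7 dual
#6 head=8: ld.MEM+sub.ALU i8&i9 dual
#7 head=10: ld.MEM i10 no-port MEM/MEM
#8 head=11: st.MEM+and.ALU i11&i12 dual
#9 head=13: ld.MEM i13 tail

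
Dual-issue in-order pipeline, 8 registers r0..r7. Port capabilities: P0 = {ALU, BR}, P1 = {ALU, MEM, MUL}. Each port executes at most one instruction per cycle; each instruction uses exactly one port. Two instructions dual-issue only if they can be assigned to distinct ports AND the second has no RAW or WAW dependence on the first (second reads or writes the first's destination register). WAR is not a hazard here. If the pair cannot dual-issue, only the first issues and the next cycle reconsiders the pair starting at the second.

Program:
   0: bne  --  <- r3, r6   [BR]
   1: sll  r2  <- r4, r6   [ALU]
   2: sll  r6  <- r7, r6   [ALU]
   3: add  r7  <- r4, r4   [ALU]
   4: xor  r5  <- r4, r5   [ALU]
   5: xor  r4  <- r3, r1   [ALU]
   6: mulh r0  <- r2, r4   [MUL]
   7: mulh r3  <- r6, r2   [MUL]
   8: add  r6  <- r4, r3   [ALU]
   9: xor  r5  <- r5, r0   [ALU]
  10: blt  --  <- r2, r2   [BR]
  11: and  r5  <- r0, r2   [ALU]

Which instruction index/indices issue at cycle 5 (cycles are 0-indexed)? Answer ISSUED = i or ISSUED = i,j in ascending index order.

t=0 i0+i1:bne.BR+sll.ALU ; 2-wide
t=1 i2+i3:sll.ALU+add.ALU ; 2-wide
t=2 i4+i5:xor.ALU+xor.ALU ; 2-wide
t=3 i6:mulh.MUL ; no-port MUL/MUL
t=4 i7:mulh.MUL ; RAW r3
t=5 i8+i9:add.ALU+xor.ALU ; 2-wide
t=6 i10+i11:blt.BR+and.ALU ; 2-wide

ISSUED = 8,9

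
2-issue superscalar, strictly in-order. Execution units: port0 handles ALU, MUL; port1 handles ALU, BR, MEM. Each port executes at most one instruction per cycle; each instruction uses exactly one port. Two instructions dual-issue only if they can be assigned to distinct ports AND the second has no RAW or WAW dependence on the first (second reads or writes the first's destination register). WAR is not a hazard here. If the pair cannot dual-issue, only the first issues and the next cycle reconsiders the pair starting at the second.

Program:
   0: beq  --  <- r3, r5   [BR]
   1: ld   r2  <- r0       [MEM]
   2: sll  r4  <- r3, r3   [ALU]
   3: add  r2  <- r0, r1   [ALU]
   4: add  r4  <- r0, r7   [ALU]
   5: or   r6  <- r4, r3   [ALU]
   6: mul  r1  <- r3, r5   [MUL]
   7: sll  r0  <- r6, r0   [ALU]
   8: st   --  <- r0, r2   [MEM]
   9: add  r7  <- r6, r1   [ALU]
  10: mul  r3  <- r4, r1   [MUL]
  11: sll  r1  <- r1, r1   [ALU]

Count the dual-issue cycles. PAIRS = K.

PAIRS = 5

t=0 i0:beq ; no-port BR/MEM
t=1 i1&i2:ld/sll ; dual
t=2 i3&i4:add/add ; dual
t=3 i5&i6:or/mul ; dual
t=4 i7:sll ; RAW r0
t=5 i8&i9:st/add ; dual
t=6 i10&i11:mul/sll ; dual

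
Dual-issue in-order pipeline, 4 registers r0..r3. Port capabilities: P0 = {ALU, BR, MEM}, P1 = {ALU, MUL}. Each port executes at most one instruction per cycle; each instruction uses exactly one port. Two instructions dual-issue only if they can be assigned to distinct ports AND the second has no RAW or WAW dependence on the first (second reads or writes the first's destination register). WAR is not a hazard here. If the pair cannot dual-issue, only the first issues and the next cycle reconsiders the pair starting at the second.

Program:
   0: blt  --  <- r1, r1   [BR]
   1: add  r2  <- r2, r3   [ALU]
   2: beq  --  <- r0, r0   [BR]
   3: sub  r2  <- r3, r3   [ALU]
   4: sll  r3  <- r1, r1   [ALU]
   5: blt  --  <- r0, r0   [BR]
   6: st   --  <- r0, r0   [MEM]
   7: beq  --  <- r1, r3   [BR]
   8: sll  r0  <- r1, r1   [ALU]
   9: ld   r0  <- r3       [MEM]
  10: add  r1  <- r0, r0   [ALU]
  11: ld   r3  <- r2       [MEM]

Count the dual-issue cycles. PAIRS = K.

c0: i0,i1 blt.BR+add.ALU  2-wide
c1: i2,i3 beq.BR+sub.ALU  2-wide
c2: i4,i5 sll.ALU+blt.BR  2-wide
c3: i6 st.MEM  no-port MEM/BR
c4: i7,i8 beq.BR+sll.ALU  2-wide
c5: i9 ld.MEM  RAW r0
c6: i10,i11 add.ALU+ld.MEM  2-wide

PAIRS = 5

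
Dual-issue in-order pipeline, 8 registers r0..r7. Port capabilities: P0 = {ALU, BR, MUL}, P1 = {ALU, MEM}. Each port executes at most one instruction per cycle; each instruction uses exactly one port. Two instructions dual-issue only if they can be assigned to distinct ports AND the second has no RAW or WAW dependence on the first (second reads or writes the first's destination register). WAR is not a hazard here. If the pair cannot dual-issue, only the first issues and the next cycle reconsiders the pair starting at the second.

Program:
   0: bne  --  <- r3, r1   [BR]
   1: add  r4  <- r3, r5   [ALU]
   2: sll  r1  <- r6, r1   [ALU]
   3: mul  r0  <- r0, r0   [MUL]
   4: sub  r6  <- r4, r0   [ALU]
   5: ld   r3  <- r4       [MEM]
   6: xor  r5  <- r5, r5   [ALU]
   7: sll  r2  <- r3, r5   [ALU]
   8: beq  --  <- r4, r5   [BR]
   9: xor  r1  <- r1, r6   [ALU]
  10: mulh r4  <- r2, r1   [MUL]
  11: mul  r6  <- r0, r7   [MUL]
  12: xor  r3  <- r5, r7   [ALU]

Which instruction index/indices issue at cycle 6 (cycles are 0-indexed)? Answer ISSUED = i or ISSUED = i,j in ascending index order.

ISSUED = 10

#0 head=0: bne/add i0&i1 pair
#1 head=2: sll/mul i2&i3 pair
#2 head=4: sub/ld i4&i5 pair
#3 head=6: xor i6 RAW r5
#4 head=7: sll/beq i7&i8 pair
#5 head=9: xor i9 RAW r1
#6 head=10: mulh i10 no-port MUL/MUL
#7 head=11: mul/xor i11&i12 pair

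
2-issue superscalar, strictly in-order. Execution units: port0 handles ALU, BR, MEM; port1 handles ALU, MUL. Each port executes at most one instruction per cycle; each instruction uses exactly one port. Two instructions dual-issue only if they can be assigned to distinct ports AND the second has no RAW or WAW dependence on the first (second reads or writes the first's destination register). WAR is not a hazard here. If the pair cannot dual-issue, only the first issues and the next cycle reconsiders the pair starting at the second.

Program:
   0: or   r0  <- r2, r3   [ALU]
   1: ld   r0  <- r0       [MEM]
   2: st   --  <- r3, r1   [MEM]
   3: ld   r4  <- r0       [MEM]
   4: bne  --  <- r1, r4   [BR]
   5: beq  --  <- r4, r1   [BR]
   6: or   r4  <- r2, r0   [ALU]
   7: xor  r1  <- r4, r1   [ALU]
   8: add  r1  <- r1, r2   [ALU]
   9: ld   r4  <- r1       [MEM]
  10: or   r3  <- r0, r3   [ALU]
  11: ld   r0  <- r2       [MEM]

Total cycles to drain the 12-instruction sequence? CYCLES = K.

CYCLES = 10

0. or.ALU @i0  | RAW+WAW r0
1. ld.MEM @i1  | no-port MEM/MEM
2. st.MEM @i2  | no-port MEM/MEM
3. ld.MEM @i3  | no-port MEM/BR
4. bne.BR @i4  | no-port BR/BR
5. beq.BR+or.ALU @i5&i6  | pair
6. xor.ALU @i7  | RAW+WAW r1
7. add.ALU @i8  | RAW r1
8. ld.MEM+or.ALU @i9&i10  | pair
9. ld.MEM @i11  | tail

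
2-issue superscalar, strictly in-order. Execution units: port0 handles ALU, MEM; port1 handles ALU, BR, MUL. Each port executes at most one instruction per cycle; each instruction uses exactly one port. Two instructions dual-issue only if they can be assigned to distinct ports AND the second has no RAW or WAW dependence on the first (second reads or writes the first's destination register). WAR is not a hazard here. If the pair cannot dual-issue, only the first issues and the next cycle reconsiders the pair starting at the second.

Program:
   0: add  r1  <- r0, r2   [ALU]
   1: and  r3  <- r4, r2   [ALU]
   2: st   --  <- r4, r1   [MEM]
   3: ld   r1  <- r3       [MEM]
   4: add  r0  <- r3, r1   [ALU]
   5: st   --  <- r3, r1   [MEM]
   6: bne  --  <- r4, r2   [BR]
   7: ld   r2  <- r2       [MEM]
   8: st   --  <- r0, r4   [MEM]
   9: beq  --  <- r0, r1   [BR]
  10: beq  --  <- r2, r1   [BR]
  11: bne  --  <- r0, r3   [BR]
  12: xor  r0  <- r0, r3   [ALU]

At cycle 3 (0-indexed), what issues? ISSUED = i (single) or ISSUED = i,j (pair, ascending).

ISSUED = 4,5

t=0 i0+i1:add.ALU;and.ALU ; dual
t=1 i2:st.MEM ; no-port MEM/MEM
t=2 i3:ld.MEM ; RAW r1
t=3 i4+i5:add.ALU;st.MEM ; dual
t=4 i6+i7:bne.BR;ld.MEM ; dual
t=5 i8+i9:st.MEM;beq.BR ; dual
t=6 i10:beq.BR ; no-port BR/BR
t=7 i11+i12:bne.BR;xor.ALU ; dual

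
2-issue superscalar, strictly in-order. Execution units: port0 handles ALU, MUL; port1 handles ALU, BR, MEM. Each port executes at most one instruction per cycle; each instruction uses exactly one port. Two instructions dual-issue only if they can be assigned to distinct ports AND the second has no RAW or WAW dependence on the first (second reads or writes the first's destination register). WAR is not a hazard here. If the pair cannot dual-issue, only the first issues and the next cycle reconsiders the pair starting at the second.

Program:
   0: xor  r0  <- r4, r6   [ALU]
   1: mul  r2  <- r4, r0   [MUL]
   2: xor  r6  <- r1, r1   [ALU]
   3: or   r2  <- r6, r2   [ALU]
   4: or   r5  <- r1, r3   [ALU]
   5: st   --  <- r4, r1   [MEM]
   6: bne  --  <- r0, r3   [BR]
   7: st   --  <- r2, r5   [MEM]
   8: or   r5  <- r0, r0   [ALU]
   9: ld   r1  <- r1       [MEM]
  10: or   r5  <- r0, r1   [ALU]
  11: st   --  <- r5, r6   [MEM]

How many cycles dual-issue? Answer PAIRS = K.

PAIRS = 3

#0 head=0: xor.ALU i0 RAW r0
#1 head=1: mul.MUL;xor.ALU i1,i2 pair
#2 head=3: or.ALU;or.ALU i3,i4 pair
#3 head=5: st.MEM i5 no-port MEM/BR
#4 head=6: bne.BR i6 no-port BR/MEM
#5 head=7: st.MEM;or.ALU i7,i8 pair
#6 head=9: ld.MEM i9 RAW r1
#7 head=10: or.ALU i10 RAW r5
#8 head=11: st.MEM i11 tail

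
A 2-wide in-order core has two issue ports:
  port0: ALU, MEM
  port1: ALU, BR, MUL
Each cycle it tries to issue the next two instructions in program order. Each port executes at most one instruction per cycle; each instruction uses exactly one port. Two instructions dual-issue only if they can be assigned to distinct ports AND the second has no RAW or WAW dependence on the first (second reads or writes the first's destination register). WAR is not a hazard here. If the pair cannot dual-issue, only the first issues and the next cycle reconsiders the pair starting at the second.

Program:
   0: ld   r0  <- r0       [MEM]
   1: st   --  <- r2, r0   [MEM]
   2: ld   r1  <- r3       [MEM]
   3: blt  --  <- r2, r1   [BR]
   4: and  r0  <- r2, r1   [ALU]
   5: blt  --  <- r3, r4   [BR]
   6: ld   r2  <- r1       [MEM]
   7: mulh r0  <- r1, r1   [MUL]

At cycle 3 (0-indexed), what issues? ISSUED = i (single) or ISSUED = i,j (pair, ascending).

ISSUED = 3,4

t=0 i0:ld.MEM ; no-port MEM/MEM
t=1 i1:st.MEM ; no-port MEM/MEM
t=2 i2:ld.MEM ; RAW r1
t=3 i3+i4:blt.BR and.ALU ; pair
t=4 i5+i6:blt.BR ld.MEM ; pair
t=5 i7:mulh.MUL ; tail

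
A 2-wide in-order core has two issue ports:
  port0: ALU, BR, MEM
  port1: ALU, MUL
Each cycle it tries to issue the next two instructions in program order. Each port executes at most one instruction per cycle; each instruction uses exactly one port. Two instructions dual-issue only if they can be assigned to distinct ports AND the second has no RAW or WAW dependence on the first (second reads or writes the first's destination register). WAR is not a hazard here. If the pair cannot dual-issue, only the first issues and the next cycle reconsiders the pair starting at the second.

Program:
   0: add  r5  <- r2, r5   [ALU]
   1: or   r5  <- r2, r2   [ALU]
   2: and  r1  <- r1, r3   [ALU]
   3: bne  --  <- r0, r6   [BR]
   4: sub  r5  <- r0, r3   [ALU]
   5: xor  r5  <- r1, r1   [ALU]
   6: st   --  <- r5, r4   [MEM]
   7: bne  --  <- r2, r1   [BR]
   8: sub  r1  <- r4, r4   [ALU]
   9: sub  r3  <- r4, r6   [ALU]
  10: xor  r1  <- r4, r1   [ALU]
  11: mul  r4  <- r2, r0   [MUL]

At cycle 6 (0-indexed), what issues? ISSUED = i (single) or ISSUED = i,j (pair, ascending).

ISSUED = 9,10

t=0 i0:add ; WAW r5
t=1 i1/i2:or+and ; 2-wide
t=2 i3/i4:bne+sub ; 2-wide
t=3 i5:xor ; RAW r5
t=4 i6:st ; no-port MEM/BR
t=5 i7/i8:bne+sub ; 2-wide
t=6 i9/i10:sub+xor ; 2-wide
t=7 i11:mul ; tail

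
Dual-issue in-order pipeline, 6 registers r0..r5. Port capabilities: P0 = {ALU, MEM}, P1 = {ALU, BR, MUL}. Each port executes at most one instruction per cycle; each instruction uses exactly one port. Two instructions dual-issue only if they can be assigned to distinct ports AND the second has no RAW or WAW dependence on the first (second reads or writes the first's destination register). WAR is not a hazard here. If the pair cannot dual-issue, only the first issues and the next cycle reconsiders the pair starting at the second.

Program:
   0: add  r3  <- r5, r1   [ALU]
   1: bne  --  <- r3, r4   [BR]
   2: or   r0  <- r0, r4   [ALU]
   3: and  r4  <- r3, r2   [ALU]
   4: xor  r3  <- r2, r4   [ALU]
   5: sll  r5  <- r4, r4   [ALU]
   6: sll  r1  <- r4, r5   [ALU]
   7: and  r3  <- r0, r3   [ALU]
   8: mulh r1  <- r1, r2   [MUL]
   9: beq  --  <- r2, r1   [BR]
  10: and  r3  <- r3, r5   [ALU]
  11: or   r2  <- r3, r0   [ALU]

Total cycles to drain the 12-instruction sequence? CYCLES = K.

t=0 i0:add ; RAW r3
t=1 i1+i2:bne or ; dual
t=2 i3:and ; RAW r4
t=3 i4+i5:xor sll ; dual
t=4 i6+i7:sll and ; dual
t=5 i8:mulh ; no-port MUL/BR
t=6 i9+i10:beq and ; dual
t=7 i11:or ; tail

CYCLES = 8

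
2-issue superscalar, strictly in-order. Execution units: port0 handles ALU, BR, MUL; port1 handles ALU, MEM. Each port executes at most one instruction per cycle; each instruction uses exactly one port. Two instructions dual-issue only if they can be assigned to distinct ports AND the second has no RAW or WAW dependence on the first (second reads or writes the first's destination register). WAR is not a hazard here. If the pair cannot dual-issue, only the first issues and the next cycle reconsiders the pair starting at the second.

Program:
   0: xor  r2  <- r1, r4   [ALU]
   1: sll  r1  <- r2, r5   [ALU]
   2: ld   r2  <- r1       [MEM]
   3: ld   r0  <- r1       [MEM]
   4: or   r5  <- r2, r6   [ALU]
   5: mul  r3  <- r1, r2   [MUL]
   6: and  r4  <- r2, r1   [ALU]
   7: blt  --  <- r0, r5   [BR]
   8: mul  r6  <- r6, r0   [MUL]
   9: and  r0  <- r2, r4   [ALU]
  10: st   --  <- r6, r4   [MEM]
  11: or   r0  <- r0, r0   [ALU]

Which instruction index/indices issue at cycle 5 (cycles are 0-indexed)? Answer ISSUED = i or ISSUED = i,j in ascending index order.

#0 head=0: xor.ALU i0 RAW r2
#1 head=1: sll.ALU i1 RAW r1
#2 head=2: ld.MEM i2 no-port MEM/MEM
#3 head=3: ld.MEM;or.ALU i3&i4 2-wide
#4 head=5: mul.MUL;and.ALU i5&i6 2-wide
#5 head=7: blt.BR i7 no-port BR/MUL
#6 head=8: mul.MUL;and.ALU i8&i9 2-wide
#7 head=10: st.MEM;or.ALU i10&i11 2-wide

ISSUED = 7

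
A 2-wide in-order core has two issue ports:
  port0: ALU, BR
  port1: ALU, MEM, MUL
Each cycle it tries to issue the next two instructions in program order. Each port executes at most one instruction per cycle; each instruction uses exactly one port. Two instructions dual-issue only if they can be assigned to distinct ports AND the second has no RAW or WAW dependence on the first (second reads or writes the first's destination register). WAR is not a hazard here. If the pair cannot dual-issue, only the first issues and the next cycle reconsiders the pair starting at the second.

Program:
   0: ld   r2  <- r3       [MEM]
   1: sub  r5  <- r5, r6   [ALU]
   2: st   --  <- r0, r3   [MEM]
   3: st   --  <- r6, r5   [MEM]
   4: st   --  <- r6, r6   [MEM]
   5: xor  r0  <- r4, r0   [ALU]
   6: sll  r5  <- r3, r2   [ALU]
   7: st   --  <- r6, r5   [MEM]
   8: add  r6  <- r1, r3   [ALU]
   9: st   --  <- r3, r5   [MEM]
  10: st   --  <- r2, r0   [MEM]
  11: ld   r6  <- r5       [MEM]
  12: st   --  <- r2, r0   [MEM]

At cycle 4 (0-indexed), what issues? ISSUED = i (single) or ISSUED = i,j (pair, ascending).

ISSUED = 6

0. ld;sub @i0/i1  | pair
1. st @i2  | no-port MEM/MEM
2. st @i3  | no-port MEM/MEM
3. st;xor @i4/i5  | pair
4. sll @i6  | RAW r5
5. st;add @i7/i8  | pair
6. st @i9  | no-port MEM/MEM
7. st @i10  | no-port MEM/MEM
8. ld @i11  | no-port MEM/MEM
9. st @i12  | tail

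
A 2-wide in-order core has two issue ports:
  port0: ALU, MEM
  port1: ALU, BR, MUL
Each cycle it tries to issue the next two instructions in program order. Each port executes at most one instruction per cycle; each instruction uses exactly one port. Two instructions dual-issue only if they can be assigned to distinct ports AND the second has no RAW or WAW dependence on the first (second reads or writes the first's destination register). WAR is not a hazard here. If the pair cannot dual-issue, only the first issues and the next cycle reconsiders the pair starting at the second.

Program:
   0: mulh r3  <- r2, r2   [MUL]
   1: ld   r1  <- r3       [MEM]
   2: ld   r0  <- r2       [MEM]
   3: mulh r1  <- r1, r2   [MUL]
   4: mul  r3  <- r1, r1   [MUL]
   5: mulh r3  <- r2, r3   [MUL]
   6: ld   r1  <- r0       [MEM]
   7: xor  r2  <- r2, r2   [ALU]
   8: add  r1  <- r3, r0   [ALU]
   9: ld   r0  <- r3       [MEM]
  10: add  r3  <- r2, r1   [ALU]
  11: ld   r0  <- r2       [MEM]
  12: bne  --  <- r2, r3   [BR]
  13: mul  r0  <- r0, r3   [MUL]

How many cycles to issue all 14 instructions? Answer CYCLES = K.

CYCLES = 9

t=0 i0:mulh ; RAW r3
t=1 i1:ld ; no-port MEM/MEM
t=2 i2,i3:ld+mulh ; 2-wide
t=3 i4:mul ; no-port MUL/MUL
t=4 i5,i6:mulh+ld ; 2-wide
t=5 i7,i8:xor+add ; 2-wide
t=6 i9,i10:ld+add ; 2-wide
t=7 i11,i12:ld+bne ; 2-wide
t=8 i13:mul ; tail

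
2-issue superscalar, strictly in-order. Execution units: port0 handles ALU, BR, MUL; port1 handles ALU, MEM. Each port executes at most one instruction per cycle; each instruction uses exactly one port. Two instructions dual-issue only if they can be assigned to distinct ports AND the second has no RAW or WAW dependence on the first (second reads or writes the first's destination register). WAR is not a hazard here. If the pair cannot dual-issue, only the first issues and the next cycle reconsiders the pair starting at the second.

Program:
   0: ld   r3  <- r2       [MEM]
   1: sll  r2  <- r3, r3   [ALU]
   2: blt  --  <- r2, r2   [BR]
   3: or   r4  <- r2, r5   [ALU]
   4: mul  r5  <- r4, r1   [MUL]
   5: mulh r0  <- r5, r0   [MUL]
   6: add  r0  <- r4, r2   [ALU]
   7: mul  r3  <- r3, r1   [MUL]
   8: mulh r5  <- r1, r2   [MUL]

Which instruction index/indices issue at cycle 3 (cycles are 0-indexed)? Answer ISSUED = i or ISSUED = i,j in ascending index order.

ISSUED = 4

[0] i0  ld.MEM  -- RAW r3
[1] i1  sll.ALU  -- RAW r2
[2] i2&i3  blt.BR/or.ALU  -- 2-wide
[3] i4  mul.MUL  -- no-port MUL/MUL
[4] i5  mulh.MUL  -- WAW r0
[5] i6&i7  add.ALU/mul.MUL  -- 2-wide
[6] i8  mulh.MUL  -- tail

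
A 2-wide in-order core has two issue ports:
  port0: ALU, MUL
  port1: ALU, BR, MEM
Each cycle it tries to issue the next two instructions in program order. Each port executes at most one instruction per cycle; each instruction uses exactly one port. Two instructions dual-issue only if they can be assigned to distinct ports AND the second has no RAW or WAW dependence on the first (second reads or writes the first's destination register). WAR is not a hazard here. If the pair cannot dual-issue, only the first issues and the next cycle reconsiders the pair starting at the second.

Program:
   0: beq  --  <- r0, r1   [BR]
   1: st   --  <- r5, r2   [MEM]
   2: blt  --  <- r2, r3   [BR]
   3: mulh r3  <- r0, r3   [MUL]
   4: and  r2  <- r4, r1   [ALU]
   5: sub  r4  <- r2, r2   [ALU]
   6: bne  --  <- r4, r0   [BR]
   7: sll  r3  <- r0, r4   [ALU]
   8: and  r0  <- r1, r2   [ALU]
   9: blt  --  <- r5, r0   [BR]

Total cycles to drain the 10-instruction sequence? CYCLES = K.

  cy0 -> i0 (beq.BR) no-port BR/MEM
  cy1 -> i1 (st.MEM) no-port MEM/BR
  cy2 -> i2+i3 (blt.BR+mulh.MUL) 2-wide
  cy3 -> i4 (and.ALU) RAW r2
  cy4 -> i5 (sub.ALU) RAW r4
  cy5 -> i6+i7 (bne.BR+sll.ALU) 2-wide
  cy6 -> i8 (and.ALU) RAW r0
  cy7 -> i9 (blt.BR) tail

CYCLES = 8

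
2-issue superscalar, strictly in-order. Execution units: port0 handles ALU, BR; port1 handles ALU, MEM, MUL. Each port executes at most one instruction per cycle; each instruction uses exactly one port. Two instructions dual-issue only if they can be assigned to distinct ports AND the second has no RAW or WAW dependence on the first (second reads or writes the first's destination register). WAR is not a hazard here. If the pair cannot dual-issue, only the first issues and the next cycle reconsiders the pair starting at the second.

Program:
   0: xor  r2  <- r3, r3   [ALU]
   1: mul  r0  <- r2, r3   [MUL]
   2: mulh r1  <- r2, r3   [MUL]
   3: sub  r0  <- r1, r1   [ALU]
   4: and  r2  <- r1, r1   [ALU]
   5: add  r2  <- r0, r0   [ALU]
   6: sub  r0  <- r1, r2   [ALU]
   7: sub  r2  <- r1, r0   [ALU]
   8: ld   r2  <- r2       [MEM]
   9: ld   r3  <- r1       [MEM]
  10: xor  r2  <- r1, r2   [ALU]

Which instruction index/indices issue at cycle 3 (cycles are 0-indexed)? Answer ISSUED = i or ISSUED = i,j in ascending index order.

ISSUED = 3,4

c0: i0 xor  RAW r2
c1: i1 mul  no-port MUL/MUL
c2: i2 mulh  RAW r1
c3: i3/i4 sub/and  pair
c4: i5 add  RAW r2
c5: i6 sub  RAW r0
c6: i7 sub  RAW+WAW r2
c7: i8 ld  no-port MEM/MEM
c8: i9/i10 ld/xor  pair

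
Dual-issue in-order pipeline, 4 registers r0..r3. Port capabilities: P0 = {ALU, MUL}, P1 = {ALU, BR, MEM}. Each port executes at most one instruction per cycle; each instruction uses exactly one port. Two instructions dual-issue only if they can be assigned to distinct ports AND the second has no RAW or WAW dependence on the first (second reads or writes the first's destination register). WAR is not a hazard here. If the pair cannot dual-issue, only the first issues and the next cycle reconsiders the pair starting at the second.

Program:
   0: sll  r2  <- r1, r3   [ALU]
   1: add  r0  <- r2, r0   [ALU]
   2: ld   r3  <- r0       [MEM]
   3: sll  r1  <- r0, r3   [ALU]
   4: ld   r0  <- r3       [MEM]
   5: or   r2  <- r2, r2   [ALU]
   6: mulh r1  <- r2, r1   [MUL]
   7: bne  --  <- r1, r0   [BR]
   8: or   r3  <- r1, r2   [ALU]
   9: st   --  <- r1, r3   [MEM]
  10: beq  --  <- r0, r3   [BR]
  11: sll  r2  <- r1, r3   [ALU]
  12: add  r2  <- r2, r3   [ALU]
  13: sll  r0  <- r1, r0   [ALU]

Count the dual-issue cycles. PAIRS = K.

PAIRS = 4

#0 head=0: sll i0 RAW r2
#1 head=1: add i1 RAW r0
#2 head=2: ld i2 RAW r3
#3 head=3: sll;ld i3&i4 dual
#4 head=5: or i5 RAW r2
#5 head=6: mulh i6 RAW r1
#6 head=7: bne;or i7&i8 dual
#7 head=9: st i9 no-port MEM/BR
#8 head=10: beq;sll i10&i11 dual
#9 head=12: add;sll i12&i13 dual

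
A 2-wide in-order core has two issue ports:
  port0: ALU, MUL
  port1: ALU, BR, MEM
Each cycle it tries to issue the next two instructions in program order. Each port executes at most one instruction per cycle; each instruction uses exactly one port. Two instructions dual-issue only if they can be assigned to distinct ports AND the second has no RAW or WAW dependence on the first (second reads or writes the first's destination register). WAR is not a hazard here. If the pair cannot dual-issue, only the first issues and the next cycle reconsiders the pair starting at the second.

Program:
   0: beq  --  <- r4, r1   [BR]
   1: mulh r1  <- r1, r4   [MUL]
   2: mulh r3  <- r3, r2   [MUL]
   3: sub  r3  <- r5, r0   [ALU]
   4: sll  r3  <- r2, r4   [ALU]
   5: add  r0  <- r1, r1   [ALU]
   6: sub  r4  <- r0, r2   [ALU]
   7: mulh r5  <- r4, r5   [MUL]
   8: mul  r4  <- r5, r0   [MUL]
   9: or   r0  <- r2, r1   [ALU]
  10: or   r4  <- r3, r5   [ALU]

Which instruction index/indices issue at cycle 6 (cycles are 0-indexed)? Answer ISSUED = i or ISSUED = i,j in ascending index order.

0. beq/mulh @i0&i1  | pair
1. mulh @i2  | WAW r3
2. sub @i3  | WAW r3
3. sll/add @i4&i5  | pair
4. sub @i6  | RAW r4
5. mulh @i7  | no-port MUL/MUL
6. mul/or @i8&i9  | pair
7. or @i10  | tail

ISSUED = 8,9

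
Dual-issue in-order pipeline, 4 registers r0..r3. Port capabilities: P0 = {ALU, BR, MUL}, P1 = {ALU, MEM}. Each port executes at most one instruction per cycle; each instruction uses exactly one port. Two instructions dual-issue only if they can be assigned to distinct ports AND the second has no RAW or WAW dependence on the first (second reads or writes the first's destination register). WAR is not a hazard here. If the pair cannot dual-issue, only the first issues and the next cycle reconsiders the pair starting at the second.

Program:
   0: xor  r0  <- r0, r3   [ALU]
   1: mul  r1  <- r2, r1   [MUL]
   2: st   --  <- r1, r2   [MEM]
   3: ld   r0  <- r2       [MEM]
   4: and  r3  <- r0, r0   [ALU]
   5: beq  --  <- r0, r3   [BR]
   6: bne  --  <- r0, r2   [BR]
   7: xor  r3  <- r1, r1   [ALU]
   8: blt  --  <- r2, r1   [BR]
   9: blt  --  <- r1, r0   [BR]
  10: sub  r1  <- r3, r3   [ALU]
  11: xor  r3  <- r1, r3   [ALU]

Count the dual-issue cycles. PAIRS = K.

t=0 i0,i1:xor.ALU/mul.MUL ; 2-wide
t=1 i2:st.MEM ; no-port MEM/MEM
t=2 i3:ld.MEM ; RAW r0
t=3 i4:and.ALU ; RAW r3
t=4 i5:beq.BR ; no-port BR/BR
t=5 i6,i7:bne.BR/xor.ALU ; 2-wide
t=6 i8:blt.BR ; no-port BR/BR
t=7 i9,i10:blt.BR/sub.ALU ; 2-wide
t=8 i11:xor.ALU ; tail

PAIRS = 3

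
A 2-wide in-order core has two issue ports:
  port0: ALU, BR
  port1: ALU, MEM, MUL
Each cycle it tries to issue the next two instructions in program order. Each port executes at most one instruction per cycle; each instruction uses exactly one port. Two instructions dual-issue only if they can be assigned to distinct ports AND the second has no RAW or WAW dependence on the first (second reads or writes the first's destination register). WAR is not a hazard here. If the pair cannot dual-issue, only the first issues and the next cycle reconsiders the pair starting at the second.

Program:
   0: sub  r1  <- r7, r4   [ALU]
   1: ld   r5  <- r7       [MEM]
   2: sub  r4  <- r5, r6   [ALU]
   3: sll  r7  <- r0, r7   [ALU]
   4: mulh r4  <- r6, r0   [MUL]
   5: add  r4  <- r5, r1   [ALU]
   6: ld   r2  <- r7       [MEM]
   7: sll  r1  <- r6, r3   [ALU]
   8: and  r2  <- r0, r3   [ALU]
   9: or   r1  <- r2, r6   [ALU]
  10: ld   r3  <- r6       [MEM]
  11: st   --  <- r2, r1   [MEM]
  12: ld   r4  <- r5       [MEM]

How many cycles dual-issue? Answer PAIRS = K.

PAIRS = 5

  cy0 -> i0&i1 (sub ld) dual
  cy1 -> i2&i3 (sub sll) dual
  cy2 -> i4 (mulh) WAW r4
  cy3 -> i5&i6 (add ld) dual
  cy4 -> i7&i8 (sll and) dual
  cy5 -> i9&i10 (or ld) dual
  cy6 -> i11 (st) no-port MEM/MEM
  cy7 -> i12 (ld) tail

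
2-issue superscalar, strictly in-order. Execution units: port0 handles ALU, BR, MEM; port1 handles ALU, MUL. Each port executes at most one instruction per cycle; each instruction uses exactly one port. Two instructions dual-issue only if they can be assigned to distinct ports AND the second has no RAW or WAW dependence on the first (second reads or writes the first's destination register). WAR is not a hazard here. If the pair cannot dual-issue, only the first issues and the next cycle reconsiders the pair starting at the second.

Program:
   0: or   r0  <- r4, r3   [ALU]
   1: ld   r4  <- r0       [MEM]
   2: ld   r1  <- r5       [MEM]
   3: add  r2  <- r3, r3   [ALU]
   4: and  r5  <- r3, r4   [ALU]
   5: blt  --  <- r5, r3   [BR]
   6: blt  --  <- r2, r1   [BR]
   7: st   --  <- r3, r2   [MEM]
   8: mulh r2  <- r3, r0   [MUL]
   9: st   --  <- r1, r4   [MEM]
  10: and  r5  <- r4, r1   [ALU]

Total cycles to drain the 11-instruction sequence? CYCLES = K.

CYCLES = 8

t=0 i0:or ; RAW r0
t=1 i1:ld ; no-port MEM/MEM
t=2 i2,i3:ld/add ; dual
t=3 i4:and ; RAW r5
t=4 i5:blt ; no-port BR/BR
t=5 i6:blt ; no-port BR/MEM
t=6 i7,i8:st/mulh ; dual
t=7 i9,i10:st/and ; dual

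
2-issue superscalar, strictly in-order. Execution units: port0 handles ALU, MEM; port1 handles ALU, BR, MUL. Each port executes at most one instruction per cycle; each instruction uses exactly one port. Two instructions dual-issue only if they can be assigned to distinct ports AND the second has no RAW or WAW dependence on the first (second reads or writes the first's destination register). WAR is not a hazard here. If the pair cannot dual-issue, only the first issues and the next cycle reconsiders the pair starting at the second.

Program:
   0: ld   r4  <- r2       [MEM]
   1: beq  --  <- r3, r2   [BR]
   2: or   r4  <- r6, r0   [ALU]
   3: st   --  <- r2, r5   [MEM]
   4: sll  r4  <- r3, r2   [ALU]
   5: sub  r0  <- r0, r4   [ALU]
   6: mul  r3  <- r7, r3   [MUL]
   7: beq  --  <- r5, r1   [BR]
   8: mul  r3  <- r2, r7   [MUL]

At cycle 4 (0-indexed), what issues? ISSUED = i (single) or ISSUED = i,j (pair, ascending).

ISSUED = 7

0. ld+beq @i0&i1  | pair
1. or+st @i2&i3  | pair
2. sll @i4  | RAW r4
3. sub+mul @i5&i6  | pair
4. beq @i7  | no-port BR/MUL
5. mul @i8  | tail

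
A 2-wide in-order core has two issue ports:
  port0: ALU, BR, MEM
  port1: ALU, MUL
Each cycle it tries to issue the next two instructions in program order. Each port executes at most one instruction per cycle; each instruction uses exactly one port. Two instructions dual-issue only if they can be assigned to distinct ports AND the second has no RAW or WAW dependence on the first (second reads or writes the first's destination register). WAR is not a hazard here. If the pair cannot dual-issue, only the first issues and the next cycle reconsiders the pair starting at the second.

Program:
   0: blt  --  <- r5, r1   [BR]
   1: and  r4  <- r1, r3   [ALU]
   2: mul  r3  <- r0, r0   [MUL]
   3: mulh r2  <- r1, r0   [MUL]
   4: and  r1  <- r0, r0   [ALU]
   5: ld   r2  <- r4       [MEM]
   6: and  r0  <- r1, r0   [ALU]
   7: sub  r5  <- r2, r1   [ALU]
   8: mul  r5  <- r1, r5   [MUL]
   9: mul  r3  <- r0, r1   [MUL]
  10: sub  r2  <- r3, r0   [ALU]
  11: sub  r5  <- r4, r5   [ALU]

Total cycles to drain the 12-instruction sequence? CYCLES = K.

CYCLES = 8

[0] i0/i1  blt.BR and.ALU  -- pair
[1] i2  mul.MUL  -- no-port MUL/MUL
[2] i3/i4  mulh.MUL and.ALU  -- pair
[3] i5/i6  ld.MEM and.ALU  -- pair
[4] i7  sub.ALU  -- RAW+WAW r5
[5] i8  mul.MUL  -- no-port MUL/MUL
[6] i9  mul.MUL  -- RAW r3
[7] i10/i11  sub.ALU sub.ALU  -- pair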